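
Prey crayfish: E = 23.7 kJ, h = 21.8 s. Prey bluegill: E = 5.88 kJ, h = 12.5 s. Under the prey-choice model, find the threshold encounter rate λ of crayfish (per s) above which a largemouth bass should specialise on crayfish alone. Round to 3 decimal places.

0.035 per s

At the threshold, the rate on crayfish alone equals the profitability of bluegill: λ·23.7/(1 + λ·21.8) = 5.88/12.5 = 0.4704.
Rearranging, λ(23.7 − 0.4704×21.8) = 0.4704, so λ = 0.4704/13.45 = 0.03499 per s.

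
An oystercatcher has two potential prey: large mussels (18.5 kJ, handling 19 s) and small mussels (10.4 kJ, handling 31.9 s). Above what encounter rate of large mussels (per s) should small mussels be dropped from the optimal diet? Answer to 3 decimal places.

The zero-one rule: include small mussels iff E₂/h₂ > λE₁/(1+λh₁). Equality gives the switch point.
λE₁h₂ = E₂ + λE₂h₁ ⇒ λ = E₂/(E₁h₂ − E₂h₁) = 10.4/(590.1 − 197.6) = 0.02649 per s.

0.026 per s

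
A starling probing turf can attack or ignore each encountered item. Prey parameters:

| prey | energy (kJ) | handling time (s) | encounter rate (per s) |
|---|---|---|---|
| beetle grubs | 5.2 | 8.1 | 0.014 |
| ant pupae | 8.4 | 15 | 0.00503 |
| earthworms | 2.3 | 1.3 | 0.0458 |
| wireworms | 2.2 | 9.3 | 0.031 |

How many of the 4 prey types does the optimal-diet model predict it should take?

4

Rank by E/h (kJ/s): earthworms 1.77, beetle grubs 0.642, ant pupae 0.56, wireworms 0.237. Include each in turn until the next type's E/h falls below the running intake rate.
Rate on top 1: 0.09942. beetle grubs: 0.642 > 0.09942 → include.
Rate on top 2: 0.1519. ant pupae: 0.56 > 0.1519 → include.
Rate on top 3: 0.1765. wireworms: 0.237 > 0.1765 → include.
Optimal diet: earthworms, beetle grubs, ant pupae, wireworms — 4 of 4 types.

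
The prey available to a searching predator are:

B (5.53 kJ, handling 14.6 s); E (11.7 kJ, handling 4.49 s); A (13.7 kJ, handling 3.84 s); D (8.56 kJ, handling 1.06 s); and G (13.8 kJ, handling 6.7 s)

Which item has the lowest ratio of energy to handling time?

B

In descending order of E/h:
D: 8.56/1.06 = 8.08 kJ/s
A: 13.7/3.84 = 3.57 kJ/s
E: 11.7/4.49 = 2.61 kJ/s
G: 13.8/6.7 = 2.06 kJ/s
B: 5.53/14.6 = 0.379 kJ/s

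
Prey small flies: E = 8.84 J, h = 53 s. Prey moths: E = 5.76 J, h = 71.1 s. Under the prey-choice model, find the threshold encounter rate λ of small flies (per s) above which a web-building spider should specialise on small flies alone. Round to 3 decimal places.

The zero-one rule: include moths iff E₂/h₂ > λE₁/(1+λh₁). Equality gives the switch point.
λE₁h₂ = E₂ + λE₂h₁ ⇒ λ = E₂/(E₁h₂ − E₂h₁) = 5.76/(628.5 − 305.3) = 0.01782 per s.

0.018 per s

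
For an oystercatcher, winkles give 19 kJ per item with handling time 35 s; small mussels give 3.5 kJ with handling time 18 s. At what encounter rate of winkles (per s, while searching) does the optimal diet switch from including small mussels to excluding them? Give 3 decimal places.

At the threshold, the rate on winkles alone equals the profitability of small mussels: λ·19/(1 + λ·35) = 3.5/18 = 0.1944.
Rearranging, λ(19 − 0.1944×35) = 0.1944, so λ = 0.1944/12.19 = 0.01595 per s.

0.016 per s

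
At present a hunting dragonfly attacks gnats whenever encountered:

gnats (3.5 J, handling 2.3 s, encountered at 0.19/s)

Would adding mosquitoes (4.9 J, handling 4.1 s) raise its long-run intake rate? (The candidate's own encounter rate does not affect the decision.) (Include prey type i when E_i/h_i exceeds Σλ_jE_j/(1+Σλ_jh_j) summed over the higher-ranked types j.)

Intake rate on the current diet: R = (0.19×3.5) / (1 + 0.19×2.3) = 0.665/1.437 = 0.4628 J/s.
mosquitoes: E/h = 4.9/4.1 = 1.195 J/s.
1.195 > 0.4628, so adding mosquitoes raises the average — include it.

Yes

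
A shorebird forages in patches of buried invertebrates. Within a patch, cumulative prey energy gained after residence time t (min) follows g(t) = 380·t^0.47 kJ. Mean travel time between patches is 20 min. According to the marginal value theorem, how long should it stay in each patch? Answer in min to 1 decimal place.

Optimal t* satisfies g'(t*) = g(t*)/(T + t*).
g'(t) = 0.47·380·t^-0.53. Setting 0.47·380·t^-0.53 = 380·t^0.47/(20+t) gives 0.47(20+t) = t, so 0.53·t = 0.47×20.
t* = 0.47×20/0.53 = 17.74 min.

17.7 min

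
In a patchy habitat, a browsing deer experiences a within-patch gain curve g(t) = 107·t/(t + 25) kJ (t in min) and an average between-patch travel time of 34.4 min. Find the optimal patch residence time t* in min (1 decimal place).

29.3 min

Maximise g(t)/(T+t): set derivative to zero → g'(t)(T+t) = g(t).
g'(t) = 107·25/(t + 25)². Setting 107·25/(t+25)² = 107t/[(t+25)(34.4+t)] gives 25(34.4+t) = t(t+25), so t² = 25×34.4 = 860.
t* = √860 = 29.33 min.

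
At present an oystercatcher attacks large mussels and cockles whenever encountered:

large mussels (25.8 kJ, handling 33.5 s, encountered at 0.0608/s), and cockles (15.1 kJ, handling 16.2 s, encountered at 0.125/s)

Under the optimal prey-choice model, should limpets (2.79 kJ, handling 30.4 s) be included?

No

On large mussels and cockles alone, R = ΣλE/(1+Σλh) = 3.456/5.062 = 0.6828 kJ/s.
limpets: E/h = 2.79/30.4 = 0.09178 kJ/s.
0.09178 < 0.6828, so adding limpets would lower the average — exclude it.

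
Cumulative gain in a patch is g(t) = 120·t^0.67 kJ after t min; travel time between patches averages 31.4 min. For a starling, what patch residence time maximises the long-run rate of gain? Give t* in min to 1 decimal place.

Maximise g(t)/(T+t): set derivative to zero → g'(t)(T+t) = g(t).
g'(t) = 0.67·120·t^-0.33. Setting 0.67·120·t^-0.33 = 120·t^0.67/(31.4+t) gives 0.67(31.4+t) = t, so 0.33·t = 0.67×31.4.
t* = 0.67×31.4/0.33 = 63.75 min.

63.8 min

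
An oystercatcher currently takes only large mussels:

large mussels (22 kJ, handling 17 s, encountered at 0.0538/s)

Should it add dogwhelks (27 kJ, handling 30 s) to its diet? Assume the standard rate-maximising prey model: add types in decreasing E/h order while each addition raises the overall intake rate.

Yes

On large mussels alone, R = ΣλE/(1+Σλh) = 1.184/1.915 = 0.6182 kJ/s.
Profitability of dogwhelks: 27/30 = 0.9 kJ/s.
0.9 > 0.6182, so adding dogwhelks raises the average — include it.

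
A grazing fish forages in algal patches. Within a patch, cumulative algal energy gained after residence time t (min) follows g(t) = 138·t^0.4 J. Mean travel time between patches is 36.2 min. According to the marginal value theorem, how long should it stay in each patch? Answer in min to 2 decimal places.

24.13 min

Maximise g(t)/(T+t): set derivative to zero → g'(t)(T+t) = g(t).
g'(t) = 0.4·138·t^-0.6. Setting 0.4·138·t^-0.6 = 138·t^0.4/(36.2+t) gives 0.4(36.2+t) = t, so 0.60·t = 0.4×36.2.
t* = 0.4×36.2/0.60 = 24.13 min.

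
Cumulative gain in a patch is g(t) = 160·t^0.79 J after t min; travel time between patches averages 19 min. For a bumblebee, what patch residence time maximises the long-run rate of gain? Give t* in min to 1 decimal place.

71.5 min

Maximise g(t)/(T+t): set derivative to zero → g'(t)(T+t) = g(t).
g'(t) = 0.79·160·t^-0.21. Setting 0.79·160·t^-0.21 = 160·t^0.79/(19+t) gives 0.79(19+t) = t, so 0.21·t = 0.79×19.
t* = 0.79×19/0.21 = 71.48 min.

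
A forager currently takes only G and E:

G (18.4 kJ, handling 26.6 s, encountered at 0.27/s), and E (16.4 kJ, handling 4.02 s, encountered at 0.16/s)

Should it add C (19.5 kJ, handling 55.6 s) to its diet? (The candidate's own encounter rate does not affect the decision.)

No

Intake rate on the current diet: R = (0.27×18.4 + 0.16×16.4) / (1 + 0.27×26.6 + 0.16×4.02) = 7.592/8.825 = 0.8603 kJ/s.
Profitability of C: 19.5/55.6 = 0.3507 kJ/s.
Since 0.3507 < R, time spent handling C is better spent searching.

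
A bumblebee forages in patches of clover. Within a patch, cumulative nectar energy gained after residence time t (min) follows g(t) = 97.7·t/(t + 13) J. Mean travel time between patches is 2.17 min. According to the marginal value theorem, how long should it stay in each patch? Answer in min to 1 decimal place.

Maximise g(t)/(T+t): set derivative to zero → g'(t)(T+t) = g(t).
g'(t) = 97.7·13/(t + 13)². Setting 97.7·13/(t+13)² = 97.7t/[(t+13)(2.17+t)] gives 13(2.17+t) = t(t+13), so t² = 13×2.17 = 28.21.
t* = √28.21 = 5.311 min.

5.3 min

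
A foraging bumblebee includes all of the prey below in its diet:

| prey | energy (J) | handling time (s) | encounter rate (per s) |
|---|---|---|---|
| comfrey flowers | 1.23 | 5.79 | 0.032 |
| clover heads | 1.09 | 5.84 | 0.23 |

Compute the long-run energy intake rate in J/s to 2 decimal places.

0.11 J/s

R = (0.032×1.23 + 0.23×1.09) / (1 + 0.032×5.79 + 0.23×5.84) = 0.2901/2.528 = 0.1147 J/s.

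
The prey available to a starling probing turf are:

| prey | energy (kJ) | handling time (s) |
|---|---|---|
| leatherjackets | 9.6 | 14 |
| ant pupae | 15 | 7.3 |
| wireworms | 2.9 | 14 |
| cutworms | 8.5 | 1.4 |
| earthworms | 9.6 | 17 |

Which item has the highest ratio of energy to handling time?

cutworms

In descending order of E/h:
cutworms: 8.5/1.4 = 6.07 kJ/s
ant pupae: 15/7.3 = 2.05 kJ/s
leatherjackets: 9.6/14 = 0.686 kJ/s
earthworms: 9.6/17 = 0.565 kJ/s
wireworms: 2.9/14 = 0.207 kJ/s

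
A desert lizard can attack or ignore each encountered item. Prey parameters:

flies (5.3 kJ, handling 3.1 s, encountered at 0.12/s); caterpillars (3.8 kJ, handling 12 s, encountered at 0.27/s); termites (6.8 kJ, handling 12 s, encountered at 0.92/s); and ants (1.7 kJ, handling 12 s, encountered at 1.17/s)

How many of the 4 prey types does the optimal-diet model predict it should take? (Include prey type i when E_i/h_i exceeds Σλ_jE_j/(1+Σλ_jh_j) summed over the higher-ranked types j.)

Profitabilities (E/h, kJ/s): flies 1.71, termites 0.567, caterpillars 0.317, ants 0.142. Add prey in this order while the next type's profitability exceeds the intake rate on those already taken.
Rate on top 1: 0.4636. termites: 0.567 > 0.4636 → include.
Rate on top 2: 0.5553. caterpillars: 0.317 < 0.5553 → exclude; stop.
Optimal diet: flies, termites — 2 of 4 types.

2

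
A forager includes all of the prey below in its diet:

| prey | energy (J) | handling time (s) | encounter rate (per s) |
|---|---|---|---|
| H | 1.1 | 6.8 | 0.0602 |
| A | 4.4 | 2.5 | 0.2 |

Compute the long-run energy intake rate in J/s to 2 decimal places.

0.50 J/s

R = Σλ_iE_i / (1 + Σλ_ih_i)
Numerator: 0.0602×1.1 + 0.2×4.4 = 0.9462
Denominator: 1 + 0.0602×6.8 + 0.2×2.5 = 1.909
R = 0.9462/1.909 = 0.4956 J/s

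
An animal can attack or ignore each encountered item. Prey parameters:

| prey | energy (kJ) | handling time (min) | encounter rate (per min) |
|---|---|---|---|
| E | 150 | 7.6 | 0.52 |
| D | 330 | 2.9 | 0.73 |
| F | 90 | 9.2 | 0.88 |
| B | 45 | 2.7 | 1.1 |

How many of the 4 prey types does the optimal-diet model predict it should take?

Rank by E/h (kJ/min): D 114, E 19.7, B 16.7, F 9.78. Include each in turn until the next type's E/h falls below the running intake rate.
Rate on top 1: 77.29. E: 19.7 < 77.29 → exclude; stop.
Optimal diet: D — 1 of 4 types.

1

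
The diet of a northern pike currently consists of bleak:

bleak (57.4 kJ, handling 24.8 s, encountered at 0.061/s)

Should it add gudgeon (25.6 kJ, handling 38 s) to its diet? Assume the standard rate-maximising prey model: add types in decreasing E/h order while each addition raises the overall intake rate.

Intake rate on the current diet: R = (0.061×57.4) / (1 + 0.061×24.8) = 3.501/2.513 = 1.393 kJ/s.
gudgeon: E/h = 25.6/38 = 0.6737 kJ/s.
0.6737 < 1.393, so adding gudgeon would lower the average — exclude it.

No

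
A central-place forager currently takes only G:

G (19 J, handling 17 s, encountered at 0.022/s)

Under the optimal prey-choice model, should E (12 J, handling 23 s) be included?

On G alone, R = ΣλE/(1+Σλh) = 0.418/1.374 = 0.3042 J/s.
Profitability of E: 12/23 = 0.5217 J/s.
0.5217 > 0.3042, so adding E raises the average — include it.

Yes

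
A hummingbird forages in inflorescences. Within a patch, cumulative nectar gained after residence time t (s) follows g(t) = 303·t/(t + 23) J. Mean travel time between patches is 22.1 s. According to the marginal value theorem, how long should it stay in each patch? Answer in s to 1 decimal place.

Optimal t* satisfies g'(t*) = g(t*)/(T + t*).
g'(t) = 303·23/(t + 23)². Setting 303·23/(t+23)² = 303t/[(t+23)(22.1+t)] gives 23(22.1+t) = t(t+23), so t² = 23×22.1 = 508.3.
t* = √508.3 = 22.55 s.

22.5 s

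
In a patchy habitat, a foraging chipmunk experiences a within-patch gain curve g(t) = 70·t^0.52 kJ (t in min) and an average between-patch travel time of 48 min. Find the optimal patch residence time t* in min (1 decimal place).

Optimal t* satisfies g'(t*) = g(t*)/(T + t*).
g'(t) = 0.52·70·t^-0.48. Setting 0.52·70·t^-0.48 = 70·t^0.52/(48+t) gives 0.52(48+t) = t, so 0.48·t = 0.52×48.
t* = 0.52×48/0.48 = 52 min.

52.0 min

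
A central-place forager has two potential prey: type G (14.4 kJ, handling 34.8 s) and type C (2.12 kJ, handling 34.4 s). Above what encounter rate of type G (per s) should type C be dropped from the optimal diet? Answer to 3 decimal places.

The zero-one rule: include type C iff E₂/h₂ > λE₁/(1+λh₁). Equality gives the switch point.
λE₁h₂ = E₂ + λE₂h₁ ⇒ λ = E₂/(E₁h₂ − E₂h₁) = 2.12/(495.4 − 73.78) = 0.005029 per s.

0.005 per s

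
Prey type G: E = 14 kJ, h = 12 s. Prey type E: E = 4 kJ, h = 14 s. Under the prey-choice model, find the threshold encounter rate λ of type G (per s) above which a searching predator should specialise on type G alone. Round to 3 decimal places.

0.027 per s

The zero-one rule: include type E iff E₂/h₂ > λE₁/(1+λh₁). Equality gives the switch point.
λE₁h₂ = E₂ + λE₂h₁ ⇒ λ = E₂/(E₁h₂ − E₂h₁) = 4/(196 − 48) = 0.02703 per s.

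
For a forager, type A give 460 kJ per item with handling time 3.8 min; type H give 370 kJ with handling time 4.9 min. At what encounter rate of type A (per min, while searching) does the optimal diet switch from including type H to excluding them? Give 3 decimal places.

Drop type H once their profitability E₂/h₂ falls below the rate achievable on type A alone: E₂/h₂ = λE₁/(1 + λh₁).
Solve for λ: λE₁h₂ = E₂(1 + λh₁) → λ(E₁h₂ − E₂h₁) = E₂ → λ = E₂/(E₁h₂ − E₂h₁).
λ = 370/(460×4.9 − 370×3.8) = 370/848 = 0.4363 per min.

0.436 per min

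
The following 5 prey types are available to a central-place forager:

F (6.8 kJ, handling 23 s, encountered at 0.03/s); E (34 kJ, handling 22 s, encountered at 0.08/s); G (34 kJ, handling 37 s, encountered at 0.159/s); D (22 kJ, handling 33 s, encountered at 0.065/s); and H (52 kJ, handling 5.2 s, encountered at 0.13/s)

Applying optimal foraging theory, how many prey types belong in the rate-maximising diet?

E/h in descending order: H 10, E 1.55, G 0.919, D 0.667, F 0.296 kJ/s. The optimal diet is the largest prefix of this list for which every included type satisfies E_i/h_i > R on the types above it.
Rate on top 1: 4.033. E: 1.55 < 4.033 → exclude; stop.
Optimal diet: H — 1 of 5 types.

1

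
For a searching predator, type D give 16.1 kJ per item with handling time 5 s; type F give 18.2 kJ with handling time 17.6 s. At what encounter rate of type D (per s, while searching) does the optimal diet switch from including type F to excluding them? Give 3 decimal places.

The zero-one rule: include type F iff E₂/h₂ > λE₁/(1+λh₁). Equality gives the switch point.
λE₁h₂ = E₂ + λE₂h₁ ⇒ λ = E₂/(E₁h₂ − E₂h₁) = 18.2/(283.4 − 91) = 0.09461 per s.

0.095 per s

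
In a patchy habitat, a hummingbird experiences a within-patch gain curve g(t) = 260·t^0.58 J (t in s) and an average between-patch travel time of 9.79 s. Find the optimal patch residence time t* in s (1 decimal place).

By the marginal value theorem, leave when the instantaneous gain rate g'(t) equals the habitat-wide average g(t)/(T + t).
g'(t) = 0.58·260·t^-0.42. Setting 0.58·260·t^-0.42 = 260·t^0.58/(9.79+t) gives 0.58(9.79+t) = t, so 0.42·t = 0.58×9.79.
t* = 0.58×9.79/0.42 = 13.52 s.

13.5 s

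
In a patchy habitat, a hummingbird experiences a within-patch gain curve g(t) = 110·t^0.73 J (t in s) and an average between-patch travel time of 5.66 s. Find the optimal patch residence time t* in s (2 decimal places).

Maximise g(t)/(T+t): set derivative to zero → g'(t)(T+t) = g(t).
g'(t) = 0.73·110·t^-0.27. Setting 0.73·110·t^-0.27 = 110·t^0.73/(5.66+t) gives 0.73(5.66+t) = t, so 0.27·t = 0.73×5.66.
t* = 0.73×5.66/0.27 = 15.3 s.

15.30 s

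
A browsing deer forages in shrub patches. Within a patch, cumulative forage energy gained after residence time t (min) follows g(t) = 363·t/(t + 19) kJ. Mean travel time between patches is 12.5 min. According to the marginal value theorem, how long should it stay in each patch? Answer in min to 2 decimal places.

15.41 min

By the marginal value theorem, leave when the instantaneous gain rate g'(t) equals the habitat-wide average g(t)/(T + t).
g'(t) = 363·19/(t + 19)². Setting 363·19/(t+19)² = 363t/[(t+19)(12.5+t)] gives 19(12.5+t) = t(t+19), so t² = 19×12.5 = 237.5.
t* = √237.5 = 15.41 min.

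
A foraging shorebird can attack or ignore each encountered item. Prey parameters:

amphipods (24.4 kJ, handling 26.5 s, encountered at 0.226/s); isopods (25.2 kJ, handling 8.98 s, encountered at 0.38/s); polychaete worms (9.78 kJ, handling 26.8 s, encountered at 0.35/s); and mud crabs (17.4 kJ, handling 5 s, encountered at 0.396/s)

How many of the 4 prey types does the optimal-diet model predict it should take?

2

Rank by E/h (kJ/s): mud crabs 3.48, isopods 2.81, amphipods 0.921, polychaete worms 0.365. Include each in turn until the next type's E/h falls below the running intake rate.
Rate on top 1: 2.312. isopods: 2.81 > 2.312 → include.
Rate on top 2: 2.576. amphipods: 0.921 < 2.576 → exclude; stop.
Optimal diet: mud crabs, isopods — 2 of 4 types.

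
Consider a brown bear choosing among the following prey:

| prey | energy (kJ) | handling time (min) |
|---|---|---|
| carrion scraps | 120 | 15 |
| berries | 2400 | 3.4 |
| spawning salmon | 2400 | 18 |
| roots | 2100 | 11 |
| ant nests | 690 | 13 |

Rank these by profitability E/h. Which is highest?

berries

In descending order of E/h:
berries: 2400/3.4 = 706 kJ/min
roots: 2100/11 = 191 kJ/min
spawning salmon: 2400/18 = 133 kJ/min
ant nests: 690/13 = 53.1 kJ/min
carrion scraps: 120/15 = 8 kJ/min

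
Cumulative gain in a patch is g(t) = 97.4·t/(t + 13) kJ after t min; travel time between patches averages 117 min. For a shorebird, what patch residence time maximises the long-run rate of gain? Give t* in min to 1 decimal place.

39.0 min

Maximise g(t)/(T+t): set derivative to zero → g'(t)(T+t) = g(t).
g'(t) = 97.4·13/(t + 13)². Setting 97.4·13/(t+13)² = 97.4t/[(t+13)(117+t)] gives 13(117+t) = t(t+13), so t² = 13×117 = 1521.
t* = √1521 = 39 min.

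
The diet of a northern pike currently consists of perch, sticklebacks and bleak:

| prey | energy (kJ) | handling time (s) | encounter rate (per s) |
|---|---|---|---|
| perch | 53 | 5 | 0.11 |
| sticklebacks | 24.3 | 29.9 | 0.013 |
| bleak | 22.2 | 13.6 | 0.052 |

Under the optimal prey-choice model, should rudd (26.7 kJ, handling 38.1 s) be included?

On perch, sticklebacks and bleak alone, R = ΣλE/(1+Σλh) = 7.3/2.646 = 2.759 kJ/s.
Profitability of rudd: 26.7/38.1 = 0.7008 kJ/s.
Since 0.7008 < R, time spent handling rudd is better spent searching.

No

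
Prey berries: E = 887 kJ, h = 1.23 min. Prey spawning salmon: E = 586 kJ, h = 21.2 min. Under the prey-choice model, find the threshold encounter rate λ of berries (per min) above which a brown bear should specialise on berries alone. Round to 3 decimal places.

Drop spawning salmon once their profitability E₂/h₂ falls below the rate achievable on berries alone: E₂/h₂ = λE₁/(1 + λh₁).
Solve for λ: λE₁h₂ = E₂(1 + λh₁) → λ(E₁h₂ − E₂h₁) = E₂ → λ = E₂/(E₁h₂ − E₂h₁).
λ = 586/(887×21.2 − 586×1.23) = 586/1.808e+04 = 0.03241 per min.

0.032 per min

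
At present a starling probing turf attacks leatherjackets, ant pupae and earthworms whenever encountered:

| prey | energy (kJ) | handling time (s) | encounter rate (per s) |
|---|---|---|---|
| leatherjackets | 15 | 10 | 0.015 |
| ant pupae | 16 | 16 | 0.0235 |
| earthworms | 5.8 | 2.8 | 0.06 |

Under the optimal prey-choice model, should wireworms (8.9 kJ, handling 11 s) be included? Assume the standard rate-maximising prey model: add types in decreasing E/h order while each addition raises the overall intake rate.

Yes

Intake rate on the current diet: R = (0.015×15 + 0.0235×16 + 0.06×5.8) / (1 + 0.015×10 + 0.0235×16 + 0.06×2.8) = 0.949/1.694 = 0.5602 kJ/s.
wireworms: E/h = 8.9/11 = 0.8091 kJ/s.
Since 0.8091 > R, including wireworms increases the long-run rate.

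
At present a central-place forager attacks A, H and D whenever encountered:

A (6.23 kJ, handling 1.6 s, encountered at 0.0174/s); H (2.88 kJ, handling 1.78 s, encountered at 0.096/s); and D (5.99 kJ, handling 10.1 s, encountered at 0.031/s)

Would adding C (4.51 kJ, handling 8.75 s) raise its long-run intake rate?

Yes

Current rate: (0.0174×6.23 + 0.096×2.88 + 0.031×5.99)/(1 + 0.0174×1.6 + 0.096×1.78 + 0.031×10.1) = 0.3774 kJ/s.
C: E/h = 4.51/8.75 = 0.5154 kJ/s.
0.5154 > 0.3774, so adding C raises the average — include it.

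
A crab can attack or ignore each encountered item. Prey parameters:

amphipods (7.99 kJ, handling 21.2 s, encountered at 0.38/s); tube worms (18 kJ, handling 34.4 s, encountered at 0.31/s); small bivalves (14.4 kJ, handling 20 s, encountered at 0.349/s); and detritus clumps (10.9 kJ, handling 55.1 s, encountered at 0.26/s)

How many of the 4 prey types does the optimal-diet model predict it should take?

1

E/h in descending order: small bivalves 0.72, tube worms 0.523, amphipods 0.377, detritus clumps 0.198 kJ/s. The optimal diet is the largest prefix of this list for which every included type satisfies E_i/h_i > R on the types above it.
Rate on top 1: 0.6298. tube worms: 0.523 < 0.6298 → exclude; stop.
Optimal diet: small bivalves — 1 of 4 types.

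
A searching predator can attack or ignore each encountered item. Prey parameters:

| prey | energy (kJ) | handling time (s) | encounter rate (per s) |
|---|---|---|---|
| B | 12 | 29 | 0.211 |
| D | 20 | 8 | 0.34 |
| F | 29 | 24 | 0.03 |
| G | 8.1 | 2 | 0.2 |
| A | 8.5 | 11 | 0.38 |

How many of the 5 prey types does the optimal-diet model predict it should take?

E/h in descending order: G 4.05, D 2.5, F 1.21, A 0.773, B 0.414 kJ/s. The optimal diet is the largest prefix of this list for which every included type satisfies E_i/h_i > R on the types above it.
Rate on top 1: 1.157. D: 2.5 > 1.157 → include.
Rate on top 2: 2.044. F: 1.21 < 2.044 → exclude; stop.
Optimal diet: G, D — 2 of 5 types.

2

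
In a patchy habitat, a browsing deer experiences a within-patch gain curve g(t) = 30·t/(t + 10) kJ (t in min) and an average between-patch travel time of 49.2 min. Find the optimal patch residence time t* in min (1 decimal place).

22.2 min

Optimal t* satisfies g'(t*) = g(t*)/(T + t*).
g'(t) = 30·10/(t + 10)². Setting 30·10/(t+10)² = 30t/[(t+10)(49.2+t)] gives 10(49.2+t) = t(t+10), so t² = 10×49.2 = 492.
t* = √492 = 22.18 min.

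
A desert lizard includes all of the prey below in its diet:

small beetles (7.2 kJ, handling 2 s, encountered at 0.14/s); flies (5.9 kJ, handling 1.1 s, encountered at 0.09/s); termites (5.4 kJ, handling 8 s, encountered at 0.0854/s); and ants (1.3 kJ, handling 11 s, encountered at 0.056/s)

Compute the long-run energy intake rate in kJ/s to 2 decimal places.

R = (0.14×7.2 + 0.09×5.9 + 0.0854×5.4 + 0.056×1.3) / (1 + 0.14×2 + 0.09×1.1 + 0.0854×8 + 0.056×11) = 2.073/2.678 = 0.774 kJ/s.

0.77 kJ/s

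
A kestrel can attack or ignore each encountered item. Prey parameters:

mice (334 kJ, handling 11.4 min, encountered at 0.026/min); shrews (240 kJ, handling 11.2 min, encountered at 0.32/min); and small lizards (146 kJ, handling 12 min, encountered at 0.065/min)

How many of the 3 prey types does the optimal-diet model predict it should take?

2

Rank by E/h (kJ/min): mice 29.3, shrews 21.4, small lizards 12.2. Include each in turn until the next type's E/h falls below the running intake rate.
Rate on top 1: 6.699. shrews: 21.4 > 6.699 → include.
Rate on top 2: 17.52. small lizards: 12.2 < 17.52 → exclude; stop.
Optimal diet: mice, shrews — 2 of 3 types.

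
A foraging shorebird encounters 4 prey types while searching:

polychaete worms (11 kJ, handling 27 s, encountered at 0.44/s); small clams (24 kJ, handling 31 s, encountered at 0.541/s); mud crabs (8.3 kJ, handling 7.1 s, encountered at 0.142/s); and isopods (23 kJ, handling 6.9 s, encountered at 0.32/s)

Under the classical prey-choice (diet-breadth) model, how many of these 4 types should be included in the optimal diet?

1

Profitabilities (E/h, kJ/s): isopods 3.33, mud crabs 1.17, small clams 0.774, polychaete worms 0.407. Add prey in this order while the next type's profitability exceeds the intake rate on those already taken.
Rate on top 1: 2.294. mud crabs: 1.17 < 2.294 → exclude; stop.
Optimal diet: isopods — 1 of 4 types.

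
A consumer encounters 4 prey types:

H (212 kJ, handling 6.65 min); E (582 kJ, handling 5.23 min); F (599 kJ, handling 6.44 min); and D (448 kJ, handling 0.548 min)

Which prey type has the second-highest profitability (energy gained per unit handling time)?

E

In descending order of E/h:
D: 448/0.548 = 818 kJ/min
E: 582/5.23 = 111 kJ/min
F: 599/6.44 = 93 kJ/min
H: 212/6.65 = 31.9 kJ/min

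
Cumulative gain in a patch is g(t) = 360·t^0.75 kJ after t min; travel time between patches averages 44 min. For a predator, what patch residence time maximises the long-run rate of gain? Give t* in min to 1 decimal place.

132.0 min

Maximise g(t)/(T+t): set derivative to zero → g'(t)(T+t) = g(t).
g'(t) = 0.75·360·t^-0.25. Setting 0.75·360·t^-0.25 = 360·t^0.75/(44+t) gives 0.75(44+t) = t, so 0.25·t = 0.75×44.
t* = 0.75×44/0.25 = 132 min.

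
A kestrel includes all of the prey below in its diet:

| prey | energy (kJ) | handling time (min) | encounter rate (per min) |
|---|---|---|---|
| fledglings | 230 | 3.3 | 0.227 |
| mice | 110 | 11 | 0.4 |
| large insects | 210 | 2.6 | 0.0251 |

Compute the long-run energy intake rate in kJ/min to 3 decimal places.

16.330 kJ/min

R = (0.227×230 + 0.4×110 + 0.0251×210) / (1 + 0.227×3.3 + 0.4×11 + 0.0251×2.6) = 101.5/6.214 = 16.33 kJ/min.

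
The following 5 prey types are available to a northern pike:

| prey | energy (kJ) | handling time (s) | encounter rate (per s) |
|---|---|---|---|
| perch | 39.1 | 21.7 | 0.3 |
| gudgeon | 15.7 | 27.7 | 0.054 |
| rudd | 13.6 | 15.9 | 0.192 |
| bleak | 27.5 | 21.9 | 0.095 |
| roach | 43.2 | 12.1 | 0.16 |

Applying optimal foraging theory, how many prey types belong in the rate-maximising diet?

E/h in descending order: roach 3.57, perch 1.8, bleak 1.26, rudd 0.855, gudgeon 0.567 kJ/s. The optimal diet is the largest prefix of this list for which every included type satisfies E_i/h_i > R on the types above it.
Rate on top 1: 2.354. perch: 1.8 < 2.354 → exclude; stop.
Optimal diet: roach — 1 of 5 types.

1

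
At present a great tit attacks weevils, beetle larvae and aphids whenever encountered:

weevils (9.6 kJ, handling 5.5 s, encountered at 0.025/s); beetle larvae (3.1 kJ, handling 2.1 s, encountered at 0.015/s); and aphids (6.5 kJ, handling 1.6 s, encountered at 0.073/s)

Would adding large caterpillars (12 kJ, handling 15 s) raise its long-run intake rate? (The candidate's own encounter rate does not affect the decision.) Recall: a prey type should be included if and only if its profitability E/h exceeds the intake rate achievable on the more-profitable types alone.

On weevils, beetle larvae and aphids alone, R = ΣλE/(1+Σλh) = 0.761/1.286 = 0.5918 kJ/s.
Profitability of large caterpillars: 12/15 = 0.8 kJ/s.
Since 0.8 > R, including large caterpillars increases the long-run rate.

Yes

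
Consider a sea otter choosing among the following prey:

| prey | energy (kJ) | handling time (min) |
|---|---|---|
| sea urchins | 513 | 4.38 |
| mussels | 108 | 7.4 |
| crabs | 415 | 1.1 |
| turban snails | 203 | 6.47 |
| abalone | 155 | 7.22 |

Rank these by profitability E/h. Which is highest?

Profitability E/h (kJ/min): sea urchins = 513/4.38 = 117, mussels = 108/7.4 = 14.6, crabs = 415/1.1 = 377, turban snails = 203/6.47 = 31.4, abalone = 155/7.22 = 21.5.
Ranked: crabs > sea urchins > turban snails > abalone > mussels.

crabs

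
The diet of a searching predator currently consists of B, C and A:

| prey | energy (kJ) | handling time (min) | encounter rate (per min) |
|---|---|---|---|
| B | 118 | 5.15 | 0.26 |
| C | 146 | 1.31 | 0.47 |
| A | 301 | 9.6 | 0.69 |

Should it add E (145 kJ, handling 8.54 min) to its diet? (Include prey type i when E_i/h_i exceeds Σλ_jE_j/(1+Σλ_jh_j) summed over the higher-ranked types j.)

Intake rate on the current diet: R = (0.26×118 + 0.47×146 + 0.69×301) / (1 + 0.26×5.15 + 0.47×1.31 + 0.69×9.6) = 307/9.579 = 32.05 kJ/min.
Profitability of E: 145/8.54 = 16.98 kJ/min.
Since 16.98 < R, time spent handling E is better spent searching.

No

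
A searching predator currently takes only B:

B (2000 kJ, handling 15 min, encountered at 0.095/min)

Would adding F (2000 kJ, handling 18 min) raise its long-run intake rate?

Current rate: (0.095×2000)/(1 + 0.095×15) = 78.35 kJ/min.
Profitability of F: 2000/18 = 111.1 kJ/min.
Since 111.1 > R, including F increases the long-run rate.

Yes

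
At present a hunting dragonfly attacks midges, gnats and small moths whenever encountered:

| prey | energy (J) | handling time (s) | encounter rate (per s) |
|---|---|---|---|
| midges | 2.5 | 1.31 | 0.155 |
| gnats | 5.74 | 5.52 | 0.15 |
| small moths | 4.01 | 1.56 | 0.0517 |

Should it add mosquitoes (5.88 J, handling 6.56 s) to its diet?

Yes

On midges, gnats and small moths alone, R = ΣλE/(1+Σλh) = 1.456/2.112 = 0.6894 J/s.
Profitability of mosquitoes: 5.88/6.56 = 0.8963 J/s.
0.8963 > 0.6894, so adding mosquitoes raises the average — include it.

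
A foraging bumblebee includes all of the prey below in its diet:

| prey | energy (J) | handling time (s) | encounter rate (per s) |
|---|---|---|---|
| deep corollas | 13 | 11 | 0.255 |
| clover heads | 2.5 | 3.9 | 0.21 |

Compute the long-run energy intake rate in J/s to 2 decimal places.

Energy encountered per unit search time: 0.255×13 + 0.21×2.5 = 3.84 J/s.
Handling time per unit search time: 0.255×11 + 0.21×3.9 = 3.624.
Rate = 3.84/(1 + 3.624) = 0.8304 J/s.

0.83 J/s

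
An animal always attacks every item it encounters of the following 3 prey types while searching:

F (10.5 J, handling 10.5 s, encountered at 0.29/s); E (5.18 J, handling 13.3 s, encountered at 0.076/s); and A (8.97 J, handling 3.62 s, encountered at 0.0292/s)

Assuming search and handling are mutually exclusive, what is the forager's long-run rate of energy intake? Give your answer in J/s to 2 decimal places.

0.72 J/s

R = Σλ_iE_i / (1 + Σλ_ih_i)
Numerator: 0.29×10.5 + 0.076×5.18 + 0.0292×8.97 = 3.701
Denominator: 1 + 0.29×10.5 + 0.076×13.3 + 0.0292×3.62 = 5.162
R = 3.701/5.162 = 0.717 J/s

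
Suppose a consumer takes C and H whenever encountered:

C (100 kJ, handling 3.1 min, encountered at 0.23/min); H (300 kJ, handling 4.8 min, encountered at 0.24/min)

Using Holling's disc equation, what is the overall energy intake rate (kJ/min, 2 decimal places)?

Energy encountered per unit search time: 0.23×100 + 0.24×300 = 95 kJ/min.
Handling time per unit search time: 0.23×3.1 + 0.24×4.8 = 1.865.
Rate = 95/(1 + 1.865) = 33.16 kJ/min.

33.16 kJ/min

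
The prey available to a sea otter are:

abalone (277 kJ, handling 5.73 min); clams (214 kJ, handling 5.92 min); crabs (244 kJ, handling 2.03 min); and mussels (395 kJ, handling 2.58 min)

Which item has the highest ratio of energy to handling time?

mussels

In descending order of E/h:
mussels: 395/2.58 = 153 kJ/min
crabs: 244/2.03 = 120 kJ/min
abalone: 277/5.73 = 48.3 kJ/min
clams: 214/5.92 = 36.1 kJ/min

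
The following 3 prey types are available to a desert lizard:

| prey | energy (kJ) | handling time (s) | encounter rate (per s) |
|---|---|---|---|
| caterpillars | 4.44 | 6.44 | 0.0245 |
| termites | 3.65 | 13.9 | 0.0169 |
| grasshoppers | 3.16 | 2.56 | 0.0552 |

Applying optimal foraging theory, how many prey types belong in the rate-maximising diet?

E/h in descending order: grasshoppers 1.23, caterpillars 0.689, termites 0.263 kJ/s. The optimal diet is the largest prefix of this list for which every included type satisfies E_i/h_i > R on the types above it.
Rate on top 1: 0.1528. caterpillars: 0.689 > 0.1528 → include.
Rate on top 2: 0.218. termites: 0.263 > 0.218 → include.
Optimal diet: grasshoppers, caterpillars, termites — 3 of 3 types.

3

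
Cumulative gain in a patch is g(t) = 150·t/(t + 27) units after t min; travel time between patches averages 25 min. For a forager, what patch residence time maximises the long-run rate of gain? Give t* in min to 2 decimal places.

Optimal t* satisfies g'(t*) = g(t*)/(T + t*).
g'(t) = 150·27/(t + 27)². Setting 150·27/(t+27)² = 150t/[(t+27)(25+t)] gives 27(25+t) = t(t+27), so t² = 27×25 = 675.
t* = √675 = 25.98 min.

25.98 min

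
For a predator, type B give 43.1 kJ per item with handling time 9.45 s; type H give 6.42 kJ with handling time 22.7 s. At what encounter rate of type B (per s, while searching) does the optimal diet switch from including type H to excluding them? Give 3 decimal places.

Drop type H once their profitability E₂/h₂ falls below the rate achievable on type B alone: E₂/h₂ = λE₁/(1 + λh₁).
Solve for λ: λE₁h₂ = E₂(1 + λh₁) → λ(E₁h₂ − E₂h₁) = E₂ → λ = E₂/(E₁h₂ − E₂h₁).
λ = 6.42/(43.1×22.7 − 6.42×9.45) = 6.42/917.7 = 0.006996 per s.

0.007 per s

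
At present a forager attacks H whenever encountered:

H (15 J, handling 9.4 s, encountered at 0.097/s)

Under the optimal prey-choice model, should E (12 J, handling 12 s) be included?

On H alone, R = ΣλE/(1+Σλh) = 1.455/1.912 = 0.7611 J/s.
Profitability of E: 12/12 = 1 J/s.
Since 1 > R, including E increases the long-run rate.

Yes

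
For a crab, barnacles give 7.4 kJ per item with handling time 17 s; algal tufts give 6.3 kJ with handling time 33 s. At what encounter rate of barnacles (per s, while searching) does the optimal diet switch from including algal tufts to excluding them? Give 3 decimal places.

At the threshold, the rate on barnacles alone equals the profitability of algal tufts: λ·7.4/(1 + λ·17) = 6.3/33 = 0.1909.
Rearranging, λ(7.4 − 0.1909×17) = 0.1909, so λ = 0.1909/4.155 = 0.04595 per s.

0.046 per s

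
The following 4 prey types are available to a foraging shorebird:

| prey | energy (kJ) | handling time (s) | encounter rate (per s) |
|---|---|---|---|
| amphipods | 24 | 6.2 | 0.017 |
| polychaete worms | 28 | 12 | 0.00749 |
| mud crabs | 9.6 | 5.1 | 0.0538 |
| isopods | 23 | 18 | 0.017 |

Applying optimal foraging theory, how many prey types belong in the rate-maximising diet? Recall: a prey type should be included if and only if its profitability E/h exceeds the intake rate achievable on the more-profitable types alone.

E/h in descending order: amphipods 3.87, polychaete worms 2.33, mud crabs 1.88, isopods 1.28 kJ/s. The optimal diet is the largest prefix of this list for which every included type satisfies E_i/h_i > R on the types above it.
Rate on top 1: 0.3691. polychaete worms: 2.33 > 0.3691 → include.
Rate on top 2: 0.5168. mud crabs: 1.88 > 0.5168 → include.
Rate on top 3: 0.7717. isopods: 1.28 > 0.7717 → include.
Optimal diet: amphipods, polychaete worms, mud crabs, isopods — 4 of 4 types.

4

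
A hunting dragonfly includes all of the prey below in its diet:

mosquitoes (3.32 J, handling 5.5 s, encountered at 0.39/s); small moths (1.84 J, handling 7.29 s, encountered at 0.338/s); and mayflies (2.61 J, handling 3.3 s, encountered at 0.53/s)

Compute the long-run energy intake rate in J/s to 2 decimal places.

R = (0.39×3.32 + 0.338×1.84 + 0.53×2.61) / (1 + 0.39×5.5 + 0.338×7.29 + 0.53×3.3) = 3.3/7.358 = 0.4485 J/s.

0.45 J/s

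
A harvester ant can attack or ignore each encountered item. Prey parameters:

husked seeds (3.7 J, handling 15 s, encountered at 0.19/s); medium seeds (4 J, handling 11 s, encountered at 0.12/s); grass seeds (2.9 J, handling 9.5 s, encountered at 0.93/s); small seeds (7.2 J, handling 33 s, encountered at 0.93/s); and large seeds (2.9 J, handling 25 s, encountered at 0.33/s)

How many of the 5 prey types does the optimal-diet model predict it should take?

Profitabilities (E/h, J/s): medium seeds 0.364, grass seeds 0.305, husked seeds 0.247, small seeds 0.218, large seeds 0.116. Add prey in this order while the next type's profitability exceeds the intake rate on those already taken.
Rate on top 1: 0.2069. grass seeds: 0.305 > 0.2069 → include.
Rate on top 2: 0.2848. husked seeds: 0.247 < 0.2848 → exclude; stop.
Optimal diet: medium seeds, grass seeds — 2 of 5 types.

2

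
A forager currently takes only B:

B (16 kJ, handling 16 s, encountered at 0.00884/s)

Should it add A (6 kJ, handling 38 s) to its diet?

Yes

Current rate: (0.00884×16)/(1 + 0.00884×16) = 0.1239 kJ/s.
A: E/h = 6/38 = 0.1579 kJ/s.
Since 0.1579 > R, including A increases the long-run rate.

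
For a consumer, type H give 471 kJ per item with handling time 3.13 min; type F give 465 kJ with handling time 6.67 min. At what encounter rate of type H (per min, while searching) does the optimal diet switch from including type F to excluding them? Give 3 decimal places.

0.276 per min

The zero-one rule: include type F iff E₂/h₂ > λE₁/(1+λh₁). Equality gives the switch point.
λE₁h₂ = E₂ + λE₂h₁ ⇒ λ = E₂/(E₁h₂ − E₂h₁) = 465/(3142 − 1455) = 0.2758 per min.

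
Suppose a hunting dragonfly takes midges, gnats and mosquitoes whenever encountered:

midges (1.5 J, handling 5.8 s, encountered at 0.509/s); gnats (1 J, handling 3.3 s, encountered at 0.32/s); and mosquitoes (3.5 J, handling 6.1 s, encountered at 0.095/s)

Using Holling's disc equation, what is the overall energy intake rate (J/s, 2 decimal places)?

R = Σλ_iE_i / (1 + Σλ_ih_i)
Numerator: 0.509×1.5 + 0.32×1 + 0.095×3.5 = 1.416
Denominator: 1 + 0.509×5.8 + 0.32×3.3 + 0.095×6.1 = 5.588
R = 1.416/5.588 = 0.2534 J/s

0.25 J/s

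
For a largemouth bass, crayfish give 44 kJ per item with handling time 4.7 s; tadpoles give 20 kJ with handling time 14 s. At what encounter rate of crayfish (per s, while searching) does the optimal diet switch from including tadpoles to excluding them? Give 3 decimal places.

Drop tadpoles once their profitability E₂/h₂ falls below the rate achievable on crayfish alone: E₂/h₂ = λE₁/(1 + λh₁).
Solve for λ: λE₁h₂ = E₂(1 + λh₁) → λ(E₁h₂ − E₂h₁) = E₂ → λ = E₂/(E₁h₂ − E₂h₁).
λ = 20/(44×14 − 20×4.7) = 20/522 = 0.03831 per s.

0.038 per s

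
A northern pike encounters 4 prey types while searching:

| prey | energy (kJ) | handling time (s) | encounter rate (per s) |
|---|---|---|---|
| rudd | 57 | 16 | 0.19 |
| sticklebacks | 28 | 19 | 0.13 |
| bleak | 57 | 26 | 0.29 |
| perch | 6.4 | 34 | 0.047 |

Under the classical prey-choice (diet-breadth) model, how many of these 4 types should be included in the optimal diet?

1

Rank by E/h (kJ/s): rudd 3.56, bleak 2.19, sticklebacks 1.47, perch 0.188. Include each in turn until the next type's E/h falls below the running intake rate.
Rate on top 1: 2.681. bleak: 2.19 < 2.681 → exclude; stop.
Optimal diet: rudd — 1 of 4 types.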